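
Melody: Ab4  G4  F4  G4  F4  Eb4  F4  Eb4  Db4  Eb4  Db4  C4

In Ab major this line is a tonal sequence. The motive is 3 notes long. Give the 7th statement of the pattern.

Bb3 Ab3 G3

Taking 3-note groups, the heads are Ab4, G4, F4, Eb4: the pattern moves down a 2nd.
Extending down a 2nd: Db4 → C4 → Bb3.
Statement 7 starts on Bb3 and keeps the same diatonic contour: Bb3 Ab3 G3.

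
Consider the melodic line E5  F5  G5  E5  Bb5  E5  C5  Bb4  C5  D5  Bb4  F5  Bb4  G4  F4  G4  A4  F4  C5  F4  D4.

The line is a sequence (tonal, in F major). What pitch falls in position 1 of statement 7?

A2

Grouping in 7s, the 1st note of each cell is E5, Bb4, F4.
Carrying that down a 4th forward: C4 → G3 → D3 → A2.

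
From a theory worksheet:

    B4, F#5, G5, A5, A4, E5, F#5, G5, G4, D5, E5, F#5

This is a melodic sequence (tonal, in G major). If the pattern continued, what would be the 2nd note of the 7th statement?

G4

With 4-note cells, note 2 of each statement runs F#5, E5, D5.
Each moves down a 2nd. Continuing: C5 → B4 → A4 → G4.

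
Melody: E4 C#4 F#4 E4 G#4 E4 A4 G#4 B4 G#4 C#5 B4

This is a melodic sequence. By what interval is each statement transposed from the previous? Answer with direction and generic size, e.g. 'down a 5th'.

Taking 4-note groups, the heads are E4, G#4, B4: the pattern moves up a 3rd.
E4 to G#4 is up a 3rd.

up a 3rd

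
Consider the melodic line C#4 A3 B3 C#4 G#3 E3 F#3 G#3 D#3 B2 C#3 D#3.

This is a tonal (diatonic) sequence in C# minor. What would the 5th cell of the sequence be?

E2 C#2 D#2 E2

Unit = 4 notes; the statements start on C#4, G#3, D#3, moving down a 4th each time.
Continuing the starts: A2 → E2.
From E2 the diatonic shape gives E2 C#2 D#2 E2.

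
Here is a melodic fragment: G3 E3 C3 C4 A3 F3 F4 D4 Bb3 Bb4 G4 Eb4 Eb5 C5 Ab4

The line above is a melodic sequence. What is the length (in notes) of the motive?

3

There are 15 notes; a 3-note unit gives 5 cells:
G3 E3 C3 | C4 A3 F3 | F4 D4 Bb3 | Bb4 G4 Eb4 | Eb5 C5 Ab4
Every group is a transposition up a 4th of the one before; no shorter unit works.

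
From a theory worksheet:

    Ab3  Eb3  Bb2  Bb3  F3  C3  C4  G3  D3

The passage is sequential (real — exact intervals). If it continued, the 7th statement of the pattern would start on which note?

G#4

The 3-note cells begin on Ab3, Bb3, C4 — each up a 2nd from the last.
Extending the heads up a 2nd: D4 → E4 → F#4 → G#4.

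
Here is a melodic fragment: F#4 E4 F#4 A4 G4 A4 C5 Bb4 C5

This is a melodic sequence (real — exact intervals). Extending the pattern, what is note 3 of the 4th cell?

Eb5

With 3-note cells, note 3 of each statement runs F#4, A4, C5.
Each moves up a 3rd; the next is Eb5.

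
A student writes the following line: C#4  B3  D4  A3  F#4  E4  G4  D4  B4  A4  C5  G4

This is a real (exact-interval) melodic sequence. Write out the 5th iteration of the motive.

A5 G5 Bb5 F5

Taking 4-note groups, the heads are C#4, F#4, B4: the pattern moves up a 4th.
Extending up a 4th: E5 → A5.
Statement 5 starts on A5 and keeps the same exact contour: A5 G5 Bb5 F5.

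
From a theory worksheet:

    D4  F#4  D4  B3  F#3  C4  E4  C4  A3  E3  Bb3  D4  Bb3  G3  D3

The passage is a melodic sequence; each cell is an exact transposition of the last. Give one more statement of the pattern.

Ab3 C4 Ab3 F3 C3

Taking 5-note groups, the heads are D4, C4, Bb3: the pattern moves down a 2nd.
From Ab3 the exact shape gives Ab3 C4 Ab3 F3 C3.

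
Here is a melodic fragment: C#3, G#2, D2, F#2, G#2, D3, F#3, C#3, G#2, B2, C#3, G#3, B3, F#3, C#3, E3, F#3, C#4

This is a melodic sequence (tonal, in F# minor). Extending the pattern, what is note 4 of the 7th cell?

Grouping in 6s, the 4th note of each cell is F#2, B2, E3.
Carrying that up a 4th forward: A3 → D4 → G#4 → C#5.

C#5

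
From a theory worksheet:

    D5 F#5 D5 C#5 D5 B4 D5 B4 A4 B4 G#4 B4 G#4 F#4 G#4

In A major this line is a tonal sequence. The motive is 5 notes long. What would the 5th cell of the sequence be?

With a 5-note motive the entries are D5, B4, G#4, each down a 3rd from the previous.
Continuing the starts: E4 → C#4.
Statement 5 starts on C#4 and keeps the same diatonic contour: C#4 E4 C#4 B3 C#4.

C#4 E4 C#4 B3 C#4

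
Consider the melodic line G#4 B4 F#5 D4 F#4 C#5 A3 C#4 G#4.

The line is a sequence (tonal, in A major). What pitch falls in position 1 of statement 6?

F#2

With 3-note cells, note 1 of each statement runs G#4, D4, A3.
Extending down a 4th: E3 → B2 → F#2.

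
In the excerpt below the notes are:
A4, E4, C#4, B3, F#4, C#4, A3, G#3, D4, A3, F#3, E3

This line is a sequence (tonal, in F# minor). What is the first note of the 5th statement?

Unit = 4 notes; the statements start on A4, F#4, D4, moving down a 3rd each time.
Extending the heads down a 3rd: B3 → G#3.

G#3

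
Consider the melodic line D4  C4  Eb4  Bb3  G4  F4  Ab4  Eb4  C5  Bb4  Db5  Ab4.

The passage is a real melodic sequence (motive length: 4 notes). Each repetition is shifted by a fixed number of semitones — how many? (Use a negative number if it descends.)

Unit = 4 notes; the statements start on D4, G4, C5, moving up a 4th each time.
D4→G4 is 67 − 62 = 5 semitones.

5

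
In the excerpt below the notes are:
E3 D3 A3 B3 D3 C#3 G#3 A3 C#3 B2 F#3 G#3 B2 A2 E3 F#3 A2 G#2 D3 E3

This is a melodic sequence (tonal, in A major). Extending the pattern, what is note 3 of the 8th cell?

A2

Grouping in 4s, the 3rd note of each cell is A3, G#3, F#3, E3, D3.
Extending down a 2nd: C#3 → B2 → A2.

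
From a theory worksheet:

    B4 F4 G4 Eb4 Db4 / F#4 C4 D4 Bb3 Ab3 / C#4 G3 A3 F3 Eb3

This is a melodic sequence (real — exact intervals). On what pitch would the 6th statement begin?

With a 5-note motive the entries are B4, F#4, C#4, each down a 4th from the previous.
Continuing: G#3 → D#3 → A#2. Statement 6 starts on A#2.

A#2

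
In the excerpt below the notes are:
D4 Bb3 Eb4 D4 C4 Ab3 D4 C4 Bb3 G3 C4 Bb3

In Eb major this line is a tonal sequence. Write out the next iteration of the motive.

Ab3 F3 Bb3 Ab3

The 4-note cells begin on D4, C4, Bb3 — each down a 2nd from the last.
Statement 4 starts on Ab3 and keeps the same diatonic contour: Ab3 F3 Bb3 Ab3.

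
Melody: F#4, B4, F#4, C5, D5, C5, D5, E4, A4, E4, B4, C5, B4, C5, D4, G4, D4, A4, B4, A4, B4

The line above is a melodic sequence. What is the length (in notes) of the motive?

21 notes total. Splitting into 3 groups of 7:
F#4 B4 F#4 C5 D5 C5 D5 | E4 A4 E4 B4 C5 B4 C5 | D4 G4 D4 A4 B4 A4 B4
Every group is a transposition down a 2nd of the one before; no shorter unit works.

7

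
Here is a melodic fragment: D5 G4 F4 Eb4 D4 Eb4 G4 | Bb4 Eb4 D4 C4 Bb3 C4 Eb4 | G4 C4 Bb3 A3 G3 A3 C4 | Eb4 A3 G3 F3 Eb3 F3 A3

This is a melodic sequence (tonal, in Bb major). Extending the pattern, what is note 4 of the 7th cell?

G2

Grouping in 7s, the 4th note of each cell is Eb4, C4, A3, F3.
Carrying that down a 3rd forward: D3 → Bb2 → G2.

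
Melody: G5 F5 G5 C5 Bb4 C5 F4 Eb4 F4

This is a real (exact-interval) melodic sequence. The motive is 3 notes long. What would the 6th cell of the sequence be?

Ab2 Gb2 Ab2

With a 3-note motive the entries are G5, C5, F4, each down a 5th from the previous.
Carrying on: Bb3 → Eb3 → Ab2.
Statement 6 starts on Ab2 and keeps the same exact contour: Ab2 Gb2 Ab2.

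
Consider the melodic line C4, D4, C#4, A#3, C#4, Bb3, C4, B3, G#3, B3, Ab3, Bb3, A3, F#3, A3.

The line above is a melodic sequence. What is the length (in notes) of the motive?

5

15 notes total. Splitting into 3 groups of 5:
C4 D4 C#4 A#3 C#4 | Bb3 C4 B3 G#3 B3 | Ab3 Bb3 A3 F#3 A3
Every group is a transposition down a 2nd of the one before; no shorter unit works.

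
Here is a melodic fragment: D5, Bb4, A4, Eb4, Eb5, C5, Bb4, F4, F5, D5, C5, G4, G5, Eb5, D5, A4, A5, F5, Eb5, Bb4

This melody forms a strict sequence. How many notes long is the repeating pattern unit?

20 notes total. Splitting into 5 groups of 4:
D5 Bb4 A4 Eb4 | Eb5 C5 Bb4 F4 | F5 D5 C5 G4 | G5 Eb5 D5 A4 | A5 F5 Eb5 Bb4
Each cell is the previous one up a 2nd — so the unit is 4 notes.

4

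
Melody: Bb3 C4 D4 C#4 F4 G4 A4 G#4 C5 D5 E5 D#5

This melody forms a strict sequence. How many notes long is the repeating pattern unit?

Try groups of 4 (3 cells in 12 notes):
Bb3 C4 D4 C#4 | F4 G4 A4 G#4 | C5 D5 E5 D#5
Each cell is the previous one up a 5th — so the unit is 4 notes.

4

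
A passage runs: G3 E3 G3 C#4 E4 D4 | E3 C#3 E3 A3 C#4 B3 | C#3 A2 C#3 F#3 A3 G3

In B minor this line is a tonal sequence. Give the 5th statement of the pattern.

With a 6-note motive the entries are G3, E3, C#3, each down a 3rd from the previous.
Continuing the starts: A2 → F#2.
From F#2 the diatonic shape gives F#2 D2 F#2 B2 D3 C#3.

F#2 D2 F#2 B2 D3 C#3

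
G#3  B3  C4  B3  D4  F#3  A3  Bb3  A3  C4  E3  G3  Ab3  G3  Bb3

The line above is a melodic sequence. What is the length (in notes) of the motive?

5

There are 15 notes; a 5-note unit gives 3 cells:
G#3 B3 C4 B3 D4 | F#3 A3 Bb3 A3 C4 | E3 G3 Ab3 G3 Bb3
That's a consistent down a 2nd shift per cell, and no other grouping gives one.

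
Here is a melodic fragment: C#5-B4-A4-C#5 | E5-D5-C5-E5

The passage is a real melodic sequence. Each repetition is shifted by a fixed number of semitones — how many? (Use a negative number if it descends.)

3

Unit = 4 notes; the statements start on C#5, E5, moving up a 3rd each time.
C#5 to E5 spans +3 semitones.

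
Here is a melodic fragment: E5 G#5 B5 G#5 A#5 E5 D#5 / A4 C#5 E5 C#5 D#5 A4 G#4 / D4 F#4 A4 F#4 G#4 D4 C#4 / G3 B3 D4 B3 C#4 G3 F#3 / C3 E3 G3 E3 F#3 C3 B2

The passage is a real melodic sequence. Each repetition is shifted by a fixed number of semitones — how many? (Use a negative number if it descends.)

-7

Taking 7-note groups, the heads are E5, A4, D4, G3, C3: the pattern moves down a 5th.
Counting half-steps from E5 to A4: -7.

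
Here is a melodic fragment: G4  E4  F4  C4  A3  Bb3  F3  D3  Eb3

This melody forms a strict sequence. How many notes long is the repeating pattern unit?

3

Try groups of 3 (3 cells in 9 notes):
G4 E4 F4 | C4 A3 Bb3 | F3 D3 Eb3
Each cell is the previous one down a 5th — so the unit is 3 notes.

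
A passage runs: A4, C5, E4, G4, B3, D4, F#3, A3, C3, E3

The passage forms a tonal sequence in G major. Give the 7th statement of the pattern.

D2 F#2

Unit = 2 notes; the statements start on A4, E4, B3, F#3, C3, moving down a 4th each time.
Carrying on: G2 → D2.
So cell 7 is D2 F#2.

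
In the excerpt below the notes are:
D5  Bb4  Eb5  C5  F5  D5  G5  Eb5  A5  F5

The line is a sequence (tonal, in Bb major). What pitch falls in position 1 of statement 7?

With 2-note cells, note 1 of each statement runs D5, Eb5, F5, G5, A5.
Carrying that up a 2nd forward: Bb5 → C6.

C6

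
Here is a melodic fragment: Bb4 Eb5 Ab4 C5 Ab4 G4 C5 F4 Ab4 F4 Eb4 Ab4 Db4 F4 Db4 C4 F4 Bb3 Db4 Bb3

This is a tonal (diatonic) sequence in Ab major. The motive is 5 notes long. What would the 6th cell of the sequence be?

F3 Bb3 Eb3 G3 Eb3

Unit = 5 notes; the statements start on Bb4, G4, Eb4, C4, moving down a 3rd each time.
Extending down a 3rd: Ab3 → F3.
So cell 6 is F3 Bb3 Eb3 G3 Eb3.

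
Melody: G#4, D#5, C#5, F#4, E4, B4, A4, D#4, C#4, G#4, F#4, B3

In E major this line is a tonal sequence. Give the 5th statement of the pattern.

Unit = 4 notes; the statements start on G#4, E4, C#4, moving down a 3rd each time.
Carrying on: A3 → F#3.
Statement 5 starts on F#3 and keeps the same diatonic contour: F#3 C#4 B3 E3.

F#3 C#4 B3 E3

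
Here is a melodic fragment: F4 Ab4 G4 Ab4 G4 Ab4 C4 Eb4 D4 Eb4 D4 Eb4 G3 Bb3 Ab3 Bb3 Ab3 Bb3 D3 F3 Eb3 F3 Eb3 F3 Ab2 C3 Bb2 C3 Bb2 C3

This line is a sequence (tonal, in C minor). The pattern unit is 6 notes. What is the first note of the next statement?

The 6-note cells begin on F4, C4, G3, D3, Ab2 — each down a 4th from the last.
One more step down a 4th gives Eb2.

Eb2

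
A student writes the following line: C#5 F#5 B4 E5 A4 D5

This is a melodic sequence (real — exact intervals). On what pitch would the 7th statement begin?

With a 2-note motive the entries are C#5, B4, A4, each down a 2nd from the previous.
Continuing: G4 → F4 → Eb4 → Db4. Statement 7 starts on Db4.

Db4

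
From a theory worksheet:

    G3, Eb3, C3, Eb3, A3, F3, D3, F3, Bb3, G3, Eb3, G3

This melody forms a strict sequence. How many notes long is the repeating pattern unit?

4

12 notes total. Splitting into 3 groups of 4:
G3 Eb3 C3 Eb3 | A3 F3 D3 F3 | Bb3 G3 Eb3 G3
That's a consistent up a 2nd shift per cell, and no other grouping gives one.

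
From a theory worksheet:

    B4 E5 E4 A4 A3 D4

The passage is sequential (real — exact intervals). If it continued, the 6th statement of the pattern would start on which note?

Taking 2-note groups, the heads are B4, E4, A3: the pattern moves down a 5th.
Continuing: D3 → G2 → C2. Statement 6 starts on C2.

C2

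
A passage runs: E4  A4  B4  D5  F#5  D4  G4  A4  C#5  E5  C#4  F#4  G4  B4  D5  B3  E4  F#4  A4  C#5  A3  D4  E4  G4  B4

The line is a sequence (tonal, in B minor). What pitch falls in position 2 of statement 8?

With 5-note cells, note 2 of each statement runs A4, G4, F#4, E4, D4.
Extending down a 2nd: C#4 → B3 → A3.

A3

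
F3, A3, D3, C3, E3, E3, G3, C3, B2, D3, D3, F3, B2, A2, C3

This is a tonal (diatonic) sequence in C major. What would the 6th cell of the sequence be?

A2 C3 F2 E2 G2

The 5-note cells begin on F3, E3, D3 — each down a 2nd from the last.
Carrying on: C3 → B2 → A2.
Statement 6 starts on A2 and keeps the same diatonic contour: A2 C3 F2 E2 G2.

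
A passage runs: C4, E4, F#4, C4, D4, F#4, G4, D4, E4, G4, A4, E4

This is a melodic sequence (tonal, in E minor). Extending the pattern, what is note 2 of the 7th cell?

D5

With 4-note cells, note 2 of each statement runs E4, F#4, G4.
Carrying that up a 2nd forward: A4 → B4 → C5 → D5.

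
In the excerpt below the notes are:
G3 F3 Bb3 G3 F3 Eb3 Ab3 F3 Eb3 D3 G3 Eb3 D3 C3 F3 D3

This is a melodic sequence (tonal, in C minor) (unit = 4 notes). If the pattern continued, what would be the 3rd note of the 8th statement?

Bb2

Grouping in 4s, the 3rd note of each cell is Bb3, Ab3, G3, F3.
Carrying that down a 2nd forward: Eb3 → D3 → C3 → Bb2.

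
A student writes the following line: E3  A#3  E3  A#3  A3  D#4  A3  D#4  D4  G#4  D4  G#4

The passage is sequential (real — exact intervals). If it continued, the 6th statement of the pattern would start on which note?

With a 4-note motive the entries are E3, A3, D4, each up a 4th from the previous.
Continuing: G4 → C5 → F5. Statement 6 starts on F5.

F5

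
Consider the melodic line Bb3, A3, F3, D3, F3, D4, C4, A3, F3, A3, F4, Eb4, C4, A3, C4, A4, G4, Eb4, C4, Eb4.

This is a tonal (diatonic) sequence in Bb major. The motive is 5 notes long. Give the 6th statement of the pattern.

With a 5-note motive the entries are Bb3, D4, F4, A4, each up a 3rd from the previous.
Continuing the starts: C5 → Eb5.
So cell 6 is Eb5 D5 Bb4 G4 Bb4.

Eb5 D5 Bb4 G4 Bb4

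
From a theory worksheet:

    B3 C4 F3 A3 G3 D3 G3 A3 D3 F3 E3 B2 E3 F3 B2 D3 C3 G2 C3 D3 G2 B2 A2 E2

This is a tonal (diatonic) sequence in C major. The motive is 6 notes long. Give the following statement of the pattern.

Unit = 6 notes; the statements start on B3, G3, E3, C3, moving down a 3rd each time.
So cell 5 is A2 B2 E2 G2 F2 C2.

A2 B2 E2 G2 F2 C2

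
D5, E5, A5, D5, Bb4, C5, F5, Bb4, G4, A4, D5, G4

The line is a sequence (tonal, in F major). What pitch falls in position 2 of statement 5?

D4

With 4-note cells, note 2 of each statement runs E5, C5, A4.
Extending down a 3rd: F4 → D4.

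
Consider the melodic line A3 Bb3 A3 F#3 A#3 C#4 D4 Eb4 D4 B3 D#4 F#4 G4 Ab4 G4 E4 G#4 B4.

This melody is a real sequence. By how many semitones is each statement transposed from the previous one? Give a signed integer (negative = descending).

Unit = 6 notes; the statements start on A3, D4, G4, moving up a 4th each time.
A3→D4 is 62 − 57 = 5 semitones.

5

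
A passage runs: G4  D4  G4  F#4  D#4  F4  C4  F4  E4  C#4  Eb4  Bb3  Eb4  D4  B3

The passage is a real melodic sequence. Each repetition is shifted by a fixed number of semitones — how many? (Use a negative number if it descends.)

With a 5-note motive the entries are G4, F4, Eb4, each down a 2nd from the previous.
G4→F4 is 65 − 67 = -2 semitones.

-2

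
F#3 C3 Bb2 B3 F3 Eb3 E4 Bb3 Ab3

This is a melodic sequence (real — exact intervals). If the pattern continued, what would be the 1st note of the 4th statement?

A4

With 3-note cells, note 1 of each statement runs F#3, B3, E4.
One more up a 4th gives A4.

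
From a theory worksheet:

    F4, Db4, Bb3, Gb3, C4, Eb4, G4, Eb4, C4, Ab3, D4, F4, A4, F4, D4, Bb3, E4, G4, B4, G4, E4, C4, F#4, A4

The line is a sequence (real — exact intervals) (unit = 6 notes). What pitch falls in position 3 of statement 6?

G#4

With 6-note cells, note 3 of each statement runs Bb3, C4, D4, E4.
Carrying that up a 2nd forward: F#4 → G#4.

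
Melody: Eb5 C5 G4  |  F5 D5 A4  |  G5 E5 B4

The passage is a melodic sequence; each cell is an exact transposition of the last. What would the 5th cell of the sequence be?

The 3-note cells begin on Eb5, F5, G5 — each up a 2nd from the last.
Carrying on: A5 → B5.
From B5 the exact shape gives B5 G#5 D#5.

B5 G#5 D#5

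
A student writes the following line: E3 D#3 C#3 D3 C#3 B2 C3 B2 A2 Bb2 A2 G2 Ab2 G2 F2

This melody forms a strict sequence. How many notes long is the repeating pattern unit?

3

Try groups of 3 (5 cells in 15 notes):
E3 D#3 C#3 | D3 C#3 B2 | C3 B2 A2 | Bb2 A2 G2 | Ab2 G2 F2
Each cell is the previous one down a 2nd — so the unit is 3 notes.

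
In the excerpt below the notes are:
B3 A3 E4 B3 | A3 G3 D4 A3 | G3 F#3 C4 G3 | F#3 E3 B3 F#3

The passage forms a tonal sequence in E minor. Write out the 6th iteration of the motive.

D3 C3 G3 D3

Unit = 4 notes; the statements start on B3, A3, G3, F#3, moving down a 2nd each time.
Carrying on: E3 → D3.
So cell 6 is D3 C3 G3 D3.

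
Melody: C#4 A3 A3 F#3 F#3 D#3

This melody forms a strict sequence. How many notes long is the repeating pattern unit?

2

6 notes total. Splitting into 3 groups of 2:
C#4 A3 | A3 F#3 | F#3 D#3
Every group is a transposition down a 3rd of the one before; no shorter unit works.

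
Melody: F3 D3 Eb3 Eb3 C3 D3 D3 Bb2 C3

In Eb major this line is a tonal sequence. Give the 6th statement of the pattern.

Ab2 F2 G2

With a 3-note motive the entries are F3, Eb3, D3, each down a 2nd from the previous.
Continuing the starts: C3 → Bb2 → Ab2.
From Ab2 the diatonic shape gives Ab2 F2 G2.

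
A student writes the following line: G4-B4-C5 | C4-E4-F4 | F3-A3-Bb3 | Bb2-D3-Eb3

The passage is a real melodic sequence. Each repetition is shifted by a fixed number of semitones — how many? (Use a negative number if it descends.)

With a 3-note motive the entries are G4, C4, F3, Bb2, each down a 5th from the previous.
G4 to C4 spans -7 semitones.

-7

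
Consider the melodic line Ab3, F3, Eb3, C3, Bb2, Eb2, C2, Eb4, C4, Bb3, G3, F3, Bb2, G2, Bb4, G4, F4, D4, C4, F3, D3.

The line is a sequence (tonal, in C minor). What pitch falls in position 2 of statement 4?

With 7-note cells, note 2 of each statement runs F3, C4, G4.
From G4, up a 5th gives D5.

D5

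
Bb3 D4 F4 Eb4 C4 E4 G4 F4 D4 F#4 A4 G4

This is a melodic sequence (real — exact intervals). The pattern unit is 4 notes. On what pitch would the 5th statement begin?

Taking 4-note groups, the heads are Bb3, C4, D4: the pattern moves up a 2nd.
Continuing: E4 → F#4. Statement 5 starts on F#4.

F#4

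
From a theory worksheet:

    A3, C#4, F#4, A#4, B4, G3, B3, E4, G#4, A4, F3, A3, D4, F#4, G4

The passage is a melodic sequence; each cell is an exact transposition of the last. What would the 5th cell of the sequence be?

Db3 F3 Bb3 D4 Eb4

Unit = 5 notes; the statements start on A3, G3, F3, moving down a 2nd each time.
Extending down a 2nd: Eb3 → Db3.
Statement 5 starts on Db3 and keeps the same exact contour: Db3 F3 Bb3 D4 Eb4.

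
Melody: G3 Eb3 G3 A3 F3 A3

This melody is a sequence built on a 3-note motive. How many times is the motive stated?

2

6 notes in groups of 3 gives 6/3 = 2 statements.
Starts: G3, A3 — each up a 2nd.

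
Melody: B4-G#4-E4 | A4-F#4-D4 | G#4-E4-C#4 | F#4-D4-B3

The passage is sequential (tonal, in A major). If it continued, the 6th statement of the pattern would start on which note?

D4

Unit = 3 notes; the statements start on B4, A4, G#4, F#4, moving down a 2nd each time.
Extending the heads down a 2nd: E4 → D4.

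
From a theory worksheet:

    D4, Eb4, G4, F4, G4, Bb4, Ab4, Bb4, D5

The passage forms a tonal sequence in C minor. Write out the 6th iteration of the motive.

G5 Ab5 C6

Taking 3-note groups, the heads are D4, F4, Ab4: the pattern moves up a 3rd.
Continuing the starts: C5 → Eb5 → G5.
Statement 6 starts on G5 and keeps the same diatonic contour: G5 Ab5 C6.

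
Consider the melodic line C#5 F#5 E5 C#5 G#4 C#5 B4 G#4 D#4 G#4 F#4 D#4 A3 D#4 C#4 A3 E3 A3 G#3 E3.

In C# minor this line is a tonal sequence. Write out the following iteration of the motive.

Taking 4-note groups, the heads are C#5, G#4, D#4, A3, E3: the pattern moves down a 4th.
Statement 6 starts on B2 and keeps the same diatonic contour: B2 E3 D#3 B2.

B2 E3 D#3 B2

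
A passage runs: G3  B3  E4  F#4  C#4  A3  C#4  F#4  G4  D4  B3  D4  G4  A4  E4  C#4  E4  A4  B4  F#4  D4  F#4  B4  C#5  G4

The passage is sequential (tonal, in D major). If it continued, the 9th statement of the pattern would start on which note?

A4

Unit = 5 notes; the statements start on G3, A3, B3, C#4, D4, moving up a 2nd each time.
Continuing: E4 → F#4 → G4 → A4. Statement 9 starts on A4.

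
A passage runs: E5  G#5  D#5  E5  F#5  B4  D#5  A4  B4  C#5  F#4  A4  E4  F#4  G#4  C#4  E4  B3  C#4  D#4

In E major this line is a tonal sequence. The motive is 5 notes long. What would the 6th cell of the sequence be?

D#3 F#3 C#3 D#3 E3

The 5-note cells begin on E5, B4, F#4, C#4 — each down a 4th from the last.
Extending down a 4th: G#3 → D#3.
Statement 6 starts on D#3 and keeps the same diatonic contour: D#3 F#3 C#3 D#3 E3.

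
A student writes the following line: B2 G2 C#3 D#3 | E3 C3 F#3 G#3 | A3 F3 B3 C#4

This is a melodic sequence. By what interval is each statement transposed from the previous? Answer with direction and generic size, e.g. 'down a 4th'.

Unit = 4 notes; the statements start on B2, E3, A3, moving up a 4th each time.
From B2 to E3: up a 4th.

up a 4th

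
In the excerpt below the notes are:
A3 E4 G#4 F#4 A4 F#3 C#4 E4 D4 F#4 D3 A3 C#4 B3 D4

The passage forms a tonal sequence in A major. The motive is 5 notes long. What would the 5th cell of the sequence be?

Unit = 5 notes; the statements start on A3, F#3, D3, moving down a 3rd each time.
Extending down a 3rd: B2 → G#2.
From G#2 the diatonic shape gives G#2 D3 F#3 E3 G#3.

G#2 D3 F#3 E3 G#3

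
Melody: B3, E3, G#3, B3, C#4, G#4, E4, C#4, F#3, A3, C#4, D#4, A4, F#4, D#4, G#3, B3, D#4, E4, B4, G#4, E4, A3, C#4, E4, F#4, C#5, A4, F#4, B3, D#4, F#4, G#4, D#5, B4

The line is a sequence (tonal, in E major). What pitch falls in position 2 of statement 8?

E4

The unit is 7 notes. Position-2 pitches of the 5 shown cells: E3, F#3, G#3, A3, B3.
Extending up a 2nd: C#4 → D#4 → E4.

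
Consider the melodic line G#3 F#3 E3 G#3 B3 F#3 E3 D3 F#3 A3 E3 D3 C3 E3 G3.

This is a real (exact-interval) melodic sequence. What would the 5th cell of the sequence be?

The 5-note cells begin on G#3, F#3, E3 — each down a 2nd from the last.
Extending down a 2nd: D3 → C3.
From C3 the exact shape gives C3 Bb2 Ab2 C3 Eb3.

C3 Bb2 Ab2 C3 Eb3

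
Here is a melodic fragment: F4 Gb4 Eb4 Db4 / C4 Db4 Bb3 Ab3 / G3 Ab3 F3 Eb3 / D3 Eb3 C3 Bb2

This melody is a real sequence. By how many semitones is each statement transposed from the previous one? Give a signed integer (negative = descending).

-5

With a 4-note motive the entries are F4, C4, G3, D3, each down a 4th from the previous.
Counting half-steps from F4 to C4: -5.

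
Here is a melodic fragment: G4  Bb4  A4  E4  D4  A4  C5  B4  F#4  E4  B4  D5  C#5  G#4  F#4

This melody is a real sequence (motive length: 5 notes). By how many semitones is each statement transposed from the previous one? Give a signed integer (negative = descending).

2

With a 5-note motive the entries are G4, A4, B4, each up a 2nd from the previous.
Counting half-steps from G4 to A4: 2.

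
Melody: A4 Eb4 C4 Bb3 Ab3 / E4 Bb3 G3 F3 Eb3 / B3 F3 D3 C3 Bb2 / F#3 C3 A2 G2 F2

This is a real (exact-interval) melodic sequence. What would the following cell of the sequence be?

C#3 G2 E2 D2 C2

With a 5-note motive the entries are A4, E4, B3, F#3, each down a 4th from the previous.
From C#3 the exact shape gives C#3 G2 E2 D2 C2.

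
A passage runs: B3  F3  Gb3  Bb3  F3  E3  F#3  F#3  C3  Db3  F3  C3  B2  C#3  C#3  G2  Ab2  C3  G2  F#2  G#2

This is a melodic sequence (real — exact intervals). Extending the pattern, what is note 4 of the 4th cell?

G2

The unit is 7 notes. Position-4 pitches of the 3 shown cells: Bb3, F3, C3.
From C3, down a 4th gives G2.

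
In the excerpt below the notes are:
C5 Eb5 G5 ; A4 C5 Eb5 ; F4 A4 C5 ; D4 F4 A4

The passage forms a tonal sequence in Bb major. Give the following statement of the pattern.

Bb3 D4 F4

With a 3-note motive the entries are C5, A4, F4, D4, each down a 3rd from the previous.
Statement 5 starts on Bb3 and keeps the same diatonic contour: Bb3 D4 F4.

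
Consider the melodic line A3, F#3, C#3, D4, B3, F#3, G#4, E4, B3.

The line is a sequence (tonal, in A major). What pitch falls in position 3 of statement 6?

D5

The unit is 3 notes. Position-3 pitches of the 3 shown cells: C#3, F#3, B3.
Extending up a 4th: E4 → A4 → D5.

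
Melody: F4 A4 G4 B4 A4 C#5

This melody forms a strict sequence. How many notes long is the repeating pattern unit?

6 notes total. Splitting into 3 groups of 2:
F4 A4 | G4 B4 | A4 C#5
Each cell is the previous one up a 2nd — so the unit is 2 notes.

2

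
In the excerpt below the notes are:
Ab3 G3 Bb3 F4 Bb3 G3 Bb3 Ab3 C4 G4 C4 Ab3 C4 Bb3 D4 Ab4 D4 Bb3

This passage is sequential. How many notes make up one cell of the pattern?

6

18 notes total. Splitting into 3 groups of 6:
Ab3 G3 Bb3 F4 Bb3 G3 | Bb3 Ab3 C4 G4 C4 Ab3 | C4 Bb3 D4 Ab4 D4 Bb3
Every group is a transposition up a 2nd of the one before; no shorter unit works.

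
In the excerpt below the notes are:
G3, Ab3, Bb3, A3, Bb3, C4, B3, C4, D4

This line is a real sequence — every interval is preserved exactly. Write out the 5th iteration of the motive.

D#4 E4 F#4

Taking 3-note groups, the heads are G3, A3, B3: the pattern moves up a 2nd.
Carrying on: C#4 → D#4.
Statement 5 starts on D#4 and keeps the same exact contour: D#4 E4 F#4.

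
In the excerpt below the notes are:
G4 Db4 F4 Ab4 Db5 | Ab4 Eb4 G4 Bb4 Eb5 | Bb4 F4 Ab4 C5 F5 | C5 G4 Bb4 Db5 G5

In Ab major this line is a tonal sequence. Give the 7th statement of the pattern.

F5 C5 Eb5 G5 C6

Unit = 5 notes; the statements start on G4, Ab4, Bb4, C5, moving up a 2nd each time.
Extending up a 2nd: Db5 → Eb5 → F5.
Statement 7 starts on F5 and keeps the same diatonic contour: F5 C5 Eb5 G5 C6.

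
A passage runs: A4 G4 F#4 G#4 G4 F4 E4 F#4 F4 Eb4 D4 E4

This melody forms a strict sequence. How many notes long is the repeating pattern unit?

Try groups of 4 (3 cells in 12 notes):
A4 G4 F#4 G#4 | G4 F4 E4 F#4 | F4 Eb4 D4 E4
Each cell is the previous one down a 2nd — so the unit is 4 notes.

4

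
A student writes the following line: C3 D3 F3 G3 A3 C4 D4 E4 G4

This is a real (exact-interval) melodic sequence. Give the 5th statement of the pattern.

Taking 3-note groups, the heads are C3, G3, D4: the pattern moves up a 5th.
Extending up a 5th: A4 → E5.
From E5 the exact shape gives E5 F#5 A5.

E5 F#5 A5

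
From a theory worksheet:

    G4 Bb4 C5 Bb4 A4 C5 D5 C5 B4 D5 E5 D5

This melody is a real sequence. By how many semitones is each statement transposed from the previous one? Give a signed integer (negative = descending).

2

With a 4-note motive the entries are G4, A4, B4, each up a 2nd from the previous.
G4 to A4 spans +2 semitones.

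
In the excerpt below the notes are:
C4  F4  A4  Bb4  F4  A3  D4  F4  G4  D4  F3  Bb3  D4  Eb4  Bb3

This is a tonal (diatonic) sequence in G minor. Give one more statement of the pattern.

Unit = 5 notes; the statements start on C4, A3, F3, moving down a 3rd each time.
Statement 4 starts on D3 and keeps the same diatonic contour: D3 G3 Bb3 C4 G3.

D3 G3 Bb3 C4 G3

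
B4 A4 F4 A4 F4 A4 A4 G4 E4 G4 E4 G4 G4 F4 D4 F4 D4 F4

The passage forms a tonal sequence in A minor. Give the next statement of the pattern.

F4 E4 C4 E4 C4 E4

The 6-note cells begin on B4, A4, G4 — each down a 2nd from the last.
Statement 4 starts on F4 and keeps the same diatonic contour: F4 E4 C4 E4 C4 E4.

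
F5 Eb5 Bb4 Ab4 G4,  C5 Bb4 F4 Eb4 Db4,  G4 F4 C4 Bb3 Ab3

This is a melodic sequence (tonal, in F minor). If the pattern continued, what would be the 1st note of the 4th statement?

Db4

The unit is 5 notes. Position-1 pitches of the 3 shown cells: F5, C5, G4.
Each moves down a 4th; the next is Db4.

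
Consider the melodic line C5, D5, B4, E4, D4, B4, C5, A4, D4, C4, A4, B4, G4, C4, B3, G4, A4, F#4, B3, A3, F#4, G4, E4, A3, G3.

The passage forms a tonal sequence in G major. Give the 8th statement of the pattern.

With a 5-note motive the entries are C5, B4, A4, G4, F#4, each down a 2nd from the previous.
Extending down a 2nd: E4 → D4 → C4.
So cell 8 is C4 D4 B3 E3 D3.

C4 D4 B3 E3 D3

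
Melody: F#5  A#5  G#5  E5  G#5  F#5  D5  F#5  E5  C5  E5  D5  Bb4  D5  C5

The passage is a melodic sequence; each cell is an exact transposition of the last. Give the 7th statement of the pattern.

Gb4 Bb4 Ab4

With a 3-note motive the entries are F#5, E5, D5, C5, Bb4, each down a 2nd from the previous.
Continuing the starts: Ab4 → Gb4.
So cell 7 is Gb4 Bb4 Ab4.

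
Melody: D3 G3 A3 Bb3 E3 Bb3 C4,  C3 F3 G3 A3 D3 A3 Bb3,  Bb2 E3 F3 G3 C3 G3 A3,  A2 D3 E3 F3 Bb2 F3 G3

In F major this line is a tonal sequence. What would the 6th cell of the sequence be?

F2 Bb2 C3 D3 G2 D3 E3

The 7-note cells begin on D3, C3, Bb2, A2 — each down a 2nd from the last.
Extending down a 2nd: G2 → F2.
From F2 the diatonic shape gives F2 Bb2 C3 D3 G2 D3 E3.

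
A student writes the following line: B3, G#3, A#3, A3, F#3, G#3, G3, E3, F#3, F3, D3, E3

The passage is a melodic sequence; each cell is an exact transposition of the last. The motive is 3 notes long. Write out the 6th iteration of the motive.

The 3-note cells begin on B3, A3, G3, F3 — each down a 2nd from the last.
Carrying on: Eb3 → Db3.
Statement 6 starts on Db3 and keeps the same exact contour: Db3 Bb2 C3.

Db3 Bb2 C3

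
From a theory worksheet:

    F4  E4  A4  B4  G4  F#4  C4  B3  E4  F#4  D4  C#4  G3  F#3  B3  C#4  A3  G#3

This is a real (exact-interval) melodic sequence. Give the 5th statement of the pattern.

The 6-note cells begin on F4, C4, G3 — each down a 4th from the last.
Extending down a 4th: D3 → A2.
From A2 the exact shape gives A2 G#2 C#3 D#3 B2 A#2.

A2 G#2 C#3 D#3 B2 A#2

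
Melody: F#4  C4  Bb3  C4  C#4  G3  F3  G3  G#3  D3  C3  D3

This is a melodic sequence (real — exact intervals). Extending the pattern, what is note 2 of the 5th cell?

E2

The unit is 4 notes. Position-2 pitches of the 3 shown cells: C4, G3, D3.
Extending down a 4th: A2 → E2.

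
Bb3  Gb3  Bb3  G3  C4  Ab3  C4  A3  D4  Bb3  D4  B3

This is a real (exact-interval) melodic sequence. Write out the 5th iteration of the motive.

F#4 D4 F#4 D#4

With a 4-note motive the entries are Bb3, C4, D4, each up a 2nd from the previous.
Continuing the starts: E4 → F#4.
So cell 5 is F#4 D4 F#4 D#4.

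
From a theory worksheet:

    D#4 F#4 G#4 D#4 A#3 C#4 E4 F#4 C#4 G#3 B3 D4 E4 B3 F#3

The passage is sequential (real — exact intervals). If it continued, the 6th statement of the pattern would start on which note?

F3

The 5-note cells begin on D#4, C#4, B3 — each down a 2nd from the last.
Continuing: A3 → G3 → F3. Statement 6 starts on F3.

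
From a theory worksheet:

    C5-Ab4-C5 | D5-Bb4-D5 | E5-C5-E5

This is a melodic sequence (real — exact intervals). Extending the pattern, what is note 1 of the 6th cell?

A#5

With 3-note cells, note 1 of each statement runs C5, D5, E5.
Carrying that up a 2nd forward: F#5 → G#5 → A#5.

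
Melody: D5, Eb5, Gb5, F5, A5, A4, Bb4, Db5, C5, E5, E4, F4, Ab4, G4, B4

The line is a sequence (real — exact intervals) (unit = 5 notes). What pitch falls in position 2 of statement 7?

A2

The unit is 5 notes. Position-2 pitches of the 3 shown cells: Eb5, Bb4, F4.
Extending down a 4th: C4 → G3 → D3 → A2.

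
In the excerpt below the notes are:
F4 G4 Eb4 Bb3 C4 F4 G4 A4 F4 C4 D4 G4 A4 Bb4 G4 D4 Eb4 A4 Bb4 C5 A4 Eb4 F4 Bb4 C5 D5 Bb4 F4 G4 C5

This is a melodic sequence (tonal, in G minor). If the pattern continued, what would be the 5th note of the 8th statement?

C5

With 6-note cells, note 5 of each statement runs C4, D4, Eb4, F4, G4.
Each moves up a 2nd. Continuing: A4 → Bb4 → C5.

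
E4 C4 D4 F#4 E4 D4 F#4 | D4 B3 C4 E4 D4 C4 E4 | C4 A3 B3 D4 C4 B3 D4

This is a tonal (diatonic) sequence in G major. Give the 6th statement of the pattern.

The 7-note cells begin on E4, D4, C4 — each down a 2nd from the last.
Extending down a 2nd: B3 → A3 → G3.
So cell 6 is G3 E3 F#3 A3 G3 F#3 A3.

G3 E3 F#3 A3 G3 F#3 A3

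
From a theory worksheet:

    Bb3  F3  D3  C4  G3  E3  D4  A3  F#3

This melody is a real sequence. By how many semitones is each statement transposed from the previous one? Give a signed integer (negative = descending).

Taking 3-note groups, the heads are Bb3, C4, D4: the pattern moves up a 2nd.
Counting half-steps from Bb3 to C4: 2.

2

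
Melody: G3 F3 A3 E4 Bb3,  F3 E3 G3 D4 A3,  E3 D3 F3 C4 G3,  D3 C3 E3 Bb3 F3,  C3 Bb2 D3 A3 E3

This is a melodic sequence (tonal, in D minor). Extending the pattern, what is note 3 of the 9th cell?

G2

Grouping in 5s, the 3rd note of each cell is A3, G3, F3, E3, D3.
Each moves down a 2nd. Continuing: C3 → Bb2 → A2 → G2.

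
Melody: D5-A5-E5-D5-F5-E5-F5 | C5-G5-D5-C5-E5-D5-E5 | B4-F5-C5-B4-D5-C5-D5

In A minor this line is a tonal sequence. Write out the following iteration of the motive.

A4 E5 B4 A4 C5 B4 C5

Unit = 7 notes; the statements start on D5, C5, B4, moving down a 2nd each time.
So cell 4 is A4 E5 B4 A4 C5 B4 C5.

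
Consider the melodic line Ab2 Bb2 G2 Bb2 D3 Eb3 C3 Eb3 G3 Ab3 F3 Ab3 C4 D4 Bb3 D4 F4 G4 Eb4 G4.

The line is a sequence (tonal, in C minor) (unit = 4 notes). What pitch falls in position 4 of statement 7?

With 4-note cells, note 4 of each statement runs Bb2, Eb3, Ab3, D4, G4.
Each moves up a 4th. Continuing: C5 → F5.

F5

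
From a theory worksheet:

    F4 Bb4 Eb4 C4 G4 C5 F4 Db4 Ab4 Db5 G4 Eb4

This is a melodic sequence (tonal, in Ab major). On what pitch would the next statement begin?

Unit = 4 notes; the statements start on F4, G4, Ab4, moving up a 2nd each time.
The next head, up a 2nd from Ab4, is Bb4.

Bb4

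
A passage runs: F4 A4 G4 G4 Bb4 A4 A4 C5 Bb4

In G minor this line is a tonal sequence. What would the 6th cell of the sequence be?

Unit = 3 notes; the statements start on F4, G4, A4, moving up a 2nd each time.
Continuing the starts: Bb4 → C5 → D5.
So cell 6 is D5 F5 Eb5.

D5 F5 Eb5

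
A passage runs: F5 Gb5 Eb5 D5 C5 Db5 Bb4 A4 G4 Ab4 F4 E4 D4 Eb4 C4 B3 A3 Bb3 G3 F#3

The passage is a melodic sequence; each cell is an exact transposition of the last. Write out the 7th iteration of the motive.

B2 C3 A2 G#2

Unit = 4 notes; the statements start on F5, C5, G4, D4, A3, moving down a 4th each time.
Continuing the starts: E3 → B2.
So cell 7 is B2 C3 A2 G#2.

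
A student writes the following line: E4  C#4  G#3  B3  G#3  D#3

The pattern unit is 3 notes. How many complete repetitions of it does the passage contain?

6 notes in groups of 3 gives 6/3 = 2 statements.
Starts: E4, B3 — each down a 4th.

2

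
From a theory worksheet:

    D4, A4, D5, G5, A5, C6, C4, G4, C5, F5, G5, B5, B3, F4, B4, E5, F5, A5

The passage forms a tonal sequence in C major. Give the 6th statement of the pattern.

The 6-note cells begin on D4, C4, B3 — each down a 2nd from the last.
Continuing the starts: A3 → G3 → F3.
From F3 the diatonic shape gives F3 C4 F4 B4 C5 E5.

F3 C4 F4 B4 C5 E5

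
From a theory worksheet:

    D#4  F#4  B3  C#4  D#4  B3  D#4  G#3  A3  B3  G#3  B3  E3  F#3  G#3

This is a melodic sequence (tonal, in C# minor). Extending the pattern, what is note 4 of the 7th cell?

E2

With 5-note cells, note 4 of each statement runs C#4, A3, F#3.
Carrying that down a 3rd forward: D#3 → B2 → G#2 → E2.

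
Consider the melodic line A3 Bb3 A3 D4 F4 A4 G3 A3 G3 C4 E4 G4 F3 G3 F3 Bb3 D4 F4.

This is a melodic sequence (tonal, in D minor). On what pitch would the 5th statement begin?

D3

The 6-note cells begin on A3, G3, F3 — each down a 2nd from the last.
Extending the heads down a 2nd: E3 → D3.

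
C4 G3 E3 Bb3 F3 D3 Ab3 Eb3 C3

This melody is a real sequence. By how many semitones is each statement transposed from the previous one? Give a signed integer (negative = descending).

-2

The 3-note cells begin on C4, Bb3, Ab3 — each down a 2nd from the last.
Counting half-steps from C4 to Bb3: -2.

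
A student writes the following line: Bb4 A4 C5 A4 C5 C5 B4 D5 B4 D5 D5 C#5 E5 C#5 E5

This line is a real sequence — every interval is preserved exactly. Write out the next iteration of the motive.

The 5-note cells begin on Bb4, C5, D5 — each up a 2nd from the last.
So cell 4 is E5 D#5 F#5 D#5 F#5.

E5 D#5 F#5 D#5 F#5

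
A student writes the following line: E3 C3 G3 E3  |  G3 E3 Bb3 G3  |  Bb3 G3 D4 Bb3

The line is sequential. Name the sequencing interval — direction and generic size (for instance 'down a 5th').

up a 3rd

Taking 4-note groups, the heads are E3, G3, Bb3: the pattern moves up a 3rd.
E3 to G3 is up a 3rd.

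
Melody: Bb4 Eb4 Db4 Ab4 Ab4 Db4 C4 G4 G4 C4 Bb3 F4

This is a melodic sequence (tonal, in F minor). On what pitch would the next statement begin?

Taking 4-note groups, the heads are Bb4, Ab4, G4: the pattern moves down a 2nd.
The next head, down a 2nd from G4, is F4.

F4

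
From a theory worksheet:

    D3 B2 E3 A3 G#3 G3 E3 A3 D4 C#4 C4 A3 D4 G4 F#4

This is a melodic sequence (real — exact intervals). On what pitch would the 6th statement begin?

Taking 5-note groups, the heads are D3, G3, C4: the pattern moves up a 4th.
Extending the heads up a 4th: F4 → Bb4 → Eb5.

Eb5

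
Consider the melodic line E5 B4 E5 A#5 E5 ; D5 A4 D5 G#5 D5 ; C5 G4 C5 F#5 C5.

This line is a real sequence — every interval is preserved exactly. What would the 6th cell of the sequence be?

Gb4 Db4 Gb4 C5 Gb4

The 5-note cells begin on E5, D5, C5 — each down a 2nd from the last.
Extending down a 2nd: Bb4 → Ab4 → Gb4.
From Gb4 the exact shape gives Gb4 Db4 Gb4 C5 Gb4.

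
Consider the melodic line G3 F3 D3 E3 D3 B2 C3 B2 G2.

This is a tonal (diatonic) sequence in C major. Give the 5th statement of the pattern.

F2 E2 C2

The 3-note cells begin on G3, E3, C3 — each down a 3rd from the last.
Continuing the starts: A2 → F2.
So cell 5 is F2 E2 C2.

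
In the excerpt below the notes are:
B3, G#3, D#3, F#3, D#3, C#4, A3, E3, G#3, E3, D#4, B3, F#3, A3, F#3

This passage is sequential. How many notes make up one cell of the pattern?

15 notes total. Splitting into 3 groups of 5:
B3 G#3 D#3 F#3 D#3 | C#4 A3 E3 G#3 E3 | D#4 B3 F#3 A3 F#3
Each cell is the previous one up a 2nd — so the unit is 5 notes.

5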